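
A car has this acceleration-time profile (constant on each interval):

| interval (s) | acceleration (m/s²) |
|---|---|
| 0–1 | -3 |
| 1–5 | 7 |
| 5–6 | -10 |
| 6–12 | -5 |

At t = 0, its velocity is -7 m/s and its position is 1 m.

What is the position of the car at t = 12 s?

On each constant-a segment, Δv = aΔt and Δx = v₀Δt + ½aΔt²; chain segment to segment.
0–1 s: v starts -7 m/s; Δx = -7·1 + ½·-3·1² = -8.5 m; v ends -10 m/s.
1–5 s: v starts -10 m/s; Δx = -10·4 + ½·7·4² = 16 m; v ends 18 m/s.
5–6 s: v starts 18 m/s; Δx = 18·1 + ½·-10·1² = 13 m; v ends 8 m/s.
6–12 s: v starts 8 m/s; Δx = 8·6 + ½·-5·6² = -42 m; v ends -22 m/s.
x(12) = 1 + Σ Δx = -20.5 m.

-20.5 m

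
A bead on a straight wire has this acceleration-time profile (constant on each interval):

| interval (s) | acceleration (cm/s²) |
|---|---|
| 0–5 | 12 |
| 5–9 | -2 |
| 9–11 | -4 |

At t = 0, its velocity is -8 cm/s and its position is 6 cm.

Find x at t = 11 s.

On each constant-a segment, Δv = aΔt and Δx = v₀Δt + ½aΔt²; chain segment to segment.
0–5 s: v starts -8 cm/s; Δx = -8·5 + ½·12·5² = 110 cm; v ends 52 cm/s.
5–9 s: v starts 52 cm/s; Δx = 52·4 + ½·-2·4² = 192 cm; v ends 44 cm/s.
9–11 s: v starts 44 cm/s; Δx = 44·2 + ½·-4·2² = 80 cm; v ends 36 cm/s.
x(11) = 6 + Σ Δx = 388 cm.

388 cm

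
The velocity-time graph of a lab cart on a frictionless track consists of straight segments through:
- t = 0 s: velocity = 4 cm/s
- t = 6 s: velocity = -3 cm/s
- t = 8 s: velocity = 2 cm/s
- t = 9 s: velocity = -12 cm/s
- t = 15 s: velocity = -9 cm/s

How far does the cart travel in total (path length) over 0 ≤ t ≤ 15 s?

Distance (not displacement) is the total path length: add the absolute areas under v-t.
0–6 s: v = 0 at t = 24/7 s; triangle areas 48/7 + 27/7 = 75/7 cm
6–8 s: v = 0 at t = 7.2 s; triangle areas 1.8 + 0.8 = 2.6 cm
8–9 s: v = 0 at t = 57/7 s; triangle areas 1/7 + 36/7 = 37/7 cm
9–15 s: |½(-12 + -9)(6)| = 63 cm
Total distance = 81.6 cm

81.6 cm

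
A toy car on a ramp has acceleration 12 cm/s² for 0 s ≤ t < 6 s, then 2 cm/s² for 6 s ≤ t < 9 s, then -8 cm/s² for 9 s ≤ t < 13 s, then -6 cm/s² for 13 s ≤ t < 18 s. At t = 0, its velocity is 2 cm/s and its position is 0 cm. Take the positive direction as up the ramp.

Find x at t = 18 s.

880 cm

On each constant-a segment, Δv = aΔt and Δx = v₀Δt + ½aΔt²; chain segment to segment.
0–6 s: v starts 2 cm/s; Δx = 2·6 + ½·12·6² = 228 cm; v ends 74 cm/s.
6–9 s: v starts 74 cm/s; Δx = 74·3 + ½·2·3² = 231 cm; v ends 80 cm/s.
9–13 s: v starts 80 cm/s; Δx = 80·4 + ½·-8·4² = 256 cm; v ends 48 cm/s.
13–18 s: v starts 48 cm/s; Δx = 48·5 + ½·-6·5² = 165 cm; v ends 18 cm/s.
x(18) = 0 + Σ Δx = 880 cm.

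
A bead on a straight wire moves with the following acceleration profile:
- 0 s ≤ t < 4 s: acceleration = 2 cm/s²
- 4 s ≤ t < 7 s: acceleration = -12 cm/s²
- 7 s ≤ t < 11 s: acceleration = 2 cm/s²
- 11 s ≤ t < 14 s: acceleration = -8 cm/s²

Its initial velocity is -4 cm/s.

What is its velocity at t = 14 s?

Δv equals the area under the a-t graph; then v = v₀ + Δv.
0–4 s: 2 × 4 = 8 cm/s
4–7 s: -12 × 3 = -36 cm/s
7–11 s: 2 × 4 = 8 cm/s
11–14 s: -8 × 3 = -24 cm/s
Δv = -44 cm/s, so v(14) = -4 + (-44) = -48 cm/s.

-48 cm/s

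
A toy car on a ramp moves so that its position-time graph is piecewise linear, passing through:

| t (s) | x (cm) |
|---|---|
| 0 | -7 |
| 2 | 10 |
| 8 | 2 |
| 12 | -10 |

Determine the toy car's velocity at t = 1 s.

8.5 cm/s

Velocity is the slope of the x-t graph on 0–2 s: (10 − -7)/(2 − 0) = 8.5 cm/s.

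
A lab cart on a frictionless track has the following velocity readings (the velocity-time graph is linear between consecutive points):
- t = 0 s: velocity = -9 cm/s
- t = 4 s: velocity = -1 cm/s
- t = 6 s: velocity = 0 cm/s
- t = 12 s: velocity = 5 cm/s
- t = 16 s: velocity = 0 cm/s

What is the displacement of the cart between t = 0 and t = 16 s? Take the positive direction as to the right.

Displacement is the signed area under the v-t curve.
0–4 s: ½(-9 + -1)(4) = -20 cm
4–6 s: ½(-1 + 0)(2) = -1 cm
6–12 s: ½(0 + 5)(6) = 15 cm
12–16 s: ½(5 + 0)(4) = 10 cm
Net displacement = 4 cm

4 cm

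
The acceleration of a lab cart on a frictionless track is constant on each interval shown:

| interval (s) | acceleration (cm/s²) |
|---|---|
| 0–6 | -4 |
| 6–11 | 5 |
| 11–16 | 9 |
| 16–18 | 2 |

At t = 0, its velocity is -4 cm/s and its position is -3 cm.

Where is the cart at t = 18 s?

9 cm

On each constant-a segment, Δv = aΔt and Δx = v₀Δt + ½aΔt²; chain segment to segment.
0–6 s: v starts -4 cm/s; Δx = -4·6 + ½·-4·6² = -96 cm; v ends -28 cm/s.
6–11 s: v starts -28 cm/s; Δx = -28·5 + ½·5·5² = -77.5 cm; v ends -3 cm/s.
11–16 s: v starts -3 cm/s; Δx = -3·5 + ½·9·5² = 97.5 cm; v ends 42 cm/s.
16–18 s: v starts 42 cm/s; Δx = 42·2 + ½·2·2² = 88 cm; v ends 46 cm/s.
x(18) = -3 + Σ Δx = 9 cm.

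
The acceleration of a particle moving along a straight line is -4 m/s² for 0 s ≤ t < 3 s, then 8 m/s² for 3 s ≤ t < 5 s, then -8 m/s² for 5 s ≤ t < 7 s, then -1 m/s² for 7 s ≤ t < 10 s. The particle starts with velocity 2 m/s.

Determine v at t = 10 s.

Δv equals the area under the a-t graph; then v = v₀ + Δv.
0–3 s: -4 × 3 = -12 m/s
3–5 s: 8 × 2 = 16 m/s
5–7 s: -8 × 2 = -16 m/s
7–10 s: -1 × 3 = -3 m/s
Δv = -15 m/s, so v(10) = 2 + (-15) = -13 m/s.

-13 m/s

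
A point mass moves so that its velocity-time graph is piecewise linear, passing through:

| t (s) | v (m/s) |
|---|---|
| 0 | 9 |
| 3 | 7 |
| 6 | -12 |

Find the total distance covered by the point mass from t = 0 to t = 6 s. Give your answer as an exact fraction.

Total distance travelled is ∫|v| dt — sum the magnitudes of each area piece.
0–3 s: |½(9 + 7)(3)| = 24 m
3–6 s: v = 0 at t = 78/19 s; triangle areas 147/38 + 216/19 = 579/38 m
Total distance = 1491/38 m

1491/38 m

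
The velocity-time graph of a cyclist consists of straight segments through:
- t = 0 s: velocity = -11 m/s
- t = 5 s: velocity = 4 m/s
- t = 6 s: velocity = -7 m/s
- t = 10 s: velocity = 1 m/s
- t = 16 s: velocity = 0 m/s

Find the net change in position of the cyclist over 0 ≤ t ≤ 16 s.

-28 m

Displacement is the signed area under the v-t curve.
0–5 s: ½(-11 + 4)(5) = -17.5 m
5–6 s: ½(4 + -7)(1) = -1.5 m
6–10 s: ½(-7 + 1)(4) = -12 m
10–16 s: ½(1 + 0)(6) = 3 m
Net displacement = -28 m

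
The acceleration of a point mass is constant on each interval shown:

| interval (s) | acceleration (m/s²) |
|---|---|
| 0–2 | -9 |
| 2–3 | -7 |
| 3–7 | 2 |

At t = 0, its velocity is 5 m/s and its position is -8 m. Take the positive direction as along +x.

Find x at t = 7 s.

On each constant-a segment, Δv = aΔt and Δx = v₀Δt + ½aΔt²; chain segment to segment.
0–2 s: v starts 5 m/s; Δx = 5·2 + ½·-9·2² = -8 m; v ends -13 m/s.
2–3 s: v starts -13 m/s; Δx = -13·1 + ½·-7·1² = -16.5 m; v ends -20 m/s.
3–7 s: v starts -20 m/s; Δx = -20·4 + ½·2·4² = -64 m; v ends -12 m/s.
x(7) = -8 + Σ Δx = -96.5 m.

-96.5 m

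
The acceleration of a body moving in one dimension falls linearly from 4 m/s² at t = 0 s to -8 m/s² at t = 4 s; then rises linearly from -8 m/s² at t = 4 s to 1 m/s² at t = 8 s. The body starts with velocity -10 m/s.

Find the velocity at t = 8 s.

-32 m/s

Δv equals the area under the a-t graph; then v = v₀ + Δv.
0–4 s: ½(4 + -8)(4) = -8 m/s
4–8 s: ½(-8 + 1)(4) = -14 m/s
Δv = -22 m/s, so v(8) = -10 + (-22) = -32 m/s.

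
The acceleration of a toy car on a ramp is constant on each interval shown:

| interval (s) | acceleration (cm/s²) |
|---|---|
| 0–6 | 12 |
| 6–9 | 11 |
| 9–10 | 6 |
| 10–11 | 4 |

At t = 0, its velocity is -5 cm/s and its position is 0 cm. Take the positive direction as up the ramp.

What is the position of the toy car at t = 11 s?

647.5 cm

On each constant-a segment, Δv = aΔt and Δx = v₀Δt + ½aΔt²; chain segment to segment.
0–6 s: v starts -5 cm/s; Δx = -5·6 + ½·12·6² = 186 cm; v ends 67 cm/s.
6–9 s: v starts 67 cm/s; Δx = 67·3 + ½·11·3² = 250.5 cm; v ends 100 cm/s.
9–10 s: v starts 100 cm/s; Δx = 100·1 + ½·6·1² = 103 cm; v ends 106 cm/s.
10–11 s: v starts 106 cm/s; Δx = 106·1 + ½·4·1² = 108 cm; v ends 110 cm/s.
x(11) = 0 + Σ Δx = 647.5 cm.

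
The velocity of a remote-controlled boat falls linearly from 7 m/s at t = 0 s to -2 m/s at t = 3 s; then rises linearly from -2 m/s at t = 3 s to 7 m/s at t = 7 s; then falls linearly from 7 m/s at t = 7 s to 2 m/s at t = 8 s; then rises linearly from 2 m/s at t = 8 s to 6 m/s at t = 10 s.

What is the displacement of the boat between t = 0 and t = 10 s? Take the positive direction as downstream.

Net displacement equals the area under the velocity-time graph (areas below the axis count negative).
0–3 s: ½(7 + -2)(3) = 7.5 m
3–7 s: ½(-2 + 7)(4) = 10 m
7–8 s: ½(7 + 2)(1) = 4.5 m
8–10 s: ½(2 + 6)(2) = 8 m
Net displacement = 30 m

30 m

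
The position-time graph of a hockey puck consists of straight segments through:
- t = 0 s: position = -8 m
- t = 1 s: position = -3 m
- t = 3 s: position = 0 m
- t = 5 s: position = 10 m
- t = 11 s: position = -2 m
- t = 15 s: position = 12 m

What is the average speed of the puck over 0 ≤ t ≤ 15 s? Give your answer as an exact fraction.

44/15 m/s

Average speed = (total path length)/(elapsed time); on a piecewise-linear x-t graph the path length is Σ|Δx|.
0–1 s: |Δx| = |-3 − -8| = 5 m
1–3 s: |Δx| = |0 − -3| = 3 m
3–5 s: |Δx| = |10 − 0| = 10 m
5–11 s: |Δx| = |-2 − 10| = 12 m
11–15 s: |Δx| = |12 − -2| = 14 m
Total path = 44 m; average speed = 44/15 = 44/15 m/s.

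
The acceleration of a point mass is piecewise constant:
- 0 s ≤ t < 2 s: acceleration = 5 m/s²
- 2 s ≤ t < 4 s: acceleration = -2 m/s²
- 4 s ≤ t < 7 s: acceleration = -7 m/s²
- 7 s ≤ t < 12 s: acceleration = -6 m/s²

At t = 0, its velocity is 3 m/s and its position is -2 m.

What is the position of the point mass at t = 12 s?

-103.5 m

On each constant-a segment, Δv = aΔt and Δx = v₀Δt + ½aΔt²; chain segment to segment.
0–2 s: v starts 3 m/s; Δx = 3·2 + ½·5·2² = 16 m; v ends 13 m/s.
2–4 s: v starts 13 m/s; Δx = 13·2 + ½·-2·2² = 22 m; v ends 9 m/s.
4–7 s: v starts 9 m/s; Δx = 9·3 + ½·-7·3² = -4.5 m; v ends -12 m/s.
7–12 s: v starts -12 m/s; Δx = -12·5 + ½·-6·5² = -135 m; v ends -42 m/s.
x(12) = -2 + Σ Δx = -103.5 m.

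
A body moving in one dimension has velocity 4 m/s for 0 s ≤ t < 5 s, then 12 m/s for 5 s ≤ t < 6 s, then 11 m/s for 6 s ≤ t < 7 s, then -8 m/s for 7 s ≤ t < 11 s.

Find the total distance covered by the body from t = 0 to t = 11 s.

Distance (not displacement) is the total path length: add the absolute areas under v-t.
0–5 s: |4| × 5 = 20 m
5–6 s: |12| × 1 = 12 m
6–7 s: |11| × 1 = 11 m
7–11 s: |-8| × 4 = 32 m
Total distance = 75 m

75 m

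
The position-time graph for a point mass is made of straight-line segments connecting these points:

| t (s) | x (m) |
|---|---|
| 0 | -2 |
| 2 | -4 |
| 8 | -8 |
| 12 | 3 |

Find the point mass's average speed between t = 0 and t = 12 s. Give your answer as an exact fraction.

17/12 m/s

Average speed = (total path length)/(elapsed time); on a piecewise-linear x-t graph the path length is Σ|Δx|.
0–2 s: |Δx| = |-4 − -2| = 2 m
2–8 s: |Δx| = |-8 − -4| = 4 m
8–12 s: |Δx| = |3 − -8| = 11 m
Total path = 17 m; average speed = 17/12 = 17/12 m/s.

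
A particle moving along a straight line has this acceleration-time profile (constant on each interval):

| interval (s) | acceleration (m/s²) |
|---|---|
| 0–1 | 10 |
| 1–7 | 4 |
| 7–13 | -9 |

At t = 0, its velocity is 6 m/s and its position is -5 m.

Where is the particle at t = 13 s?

252 m

On each constant-a segment, Δv = aΔt and Δx = v₀Δt + ½aΔt²; chain segment to segment.
0–1 s: v starts 6 m/s; Δx = 6·1 + ½·10·1² = 11 m; v ends 16 m/s.
1–7 s: v starts 16 m/s; Δx = 16·6 + ½·4·6² = 168 m; v ends 40 m/s.
7–13 s: v starts 40 m/s; Δx = 40·6 + ½·-9·6² = 78 m; v ends -14 m/s.
x(13) = -5 + Σ Δx = 252 m.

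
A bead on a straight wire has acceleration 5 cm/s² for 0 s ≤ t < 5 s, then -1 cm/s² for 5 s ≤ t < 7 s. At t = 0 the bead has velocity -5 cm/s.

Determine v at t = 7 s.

18 cm/s

Δv equals the area under the a-t graph; then v = v₀ + Δv.
0–5 s: 5 × 5 = 25 cm/s
5–7 s: -1 × 2 = -2 cm/s
Δv = 23 cm/s, so v(7) = -5 + (23) = 18 cm/s.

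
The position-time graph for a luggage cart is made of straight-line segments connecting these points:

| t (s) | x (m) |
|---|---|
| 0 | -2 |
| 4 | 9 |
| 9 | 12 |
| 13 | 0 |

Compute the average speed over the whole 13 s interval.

2 m/s

Average speed = (total path length)/(elapsed time); on a piecewise-linear x-t graph the path length is Σ|Δx|.
0–4 s: |Δx| = |9 − -2| = 11 m
4–9 s: |Δx| = |12 − 9| = 3 m
9–13 s: |Δx| = |0 − 12| = 12 m
Total path = 26 m; average speed = 26/13 = 2 m/s.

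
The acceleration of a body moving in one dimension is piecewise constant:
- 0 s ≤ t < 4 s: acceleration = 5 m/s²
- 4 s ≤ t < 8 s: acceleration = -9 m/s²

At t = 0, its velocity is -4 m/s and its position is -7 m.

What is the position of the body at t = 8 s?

9 m

On each constant-a segment, Δv = aΔt and Δx = v₀Δt + ½aΔt²; chain segment to segment.
0–4 s: v starts -4 m/s; Δx = -4·4 + ½·5·4² = 24 m; v ends 16 m/s.
4–8 s: v starts 16 m/s; Δx = 16·4 + ½·-9·4² = -8 m; v ends -20 m/s.
x(8) = -7 + Σ Δx = 9 m.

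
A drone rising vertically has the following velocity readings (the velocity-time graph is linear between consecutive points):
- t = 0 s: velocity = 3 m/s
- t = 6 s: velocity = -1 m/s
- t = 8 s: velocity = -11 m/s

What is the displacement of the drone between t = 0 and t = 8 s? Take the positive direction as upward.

-6 m

Displacement is the signed area under the v-t curve.
0–6 s: ½(3 + -1)(6) = 6 m
6–8 s: ½(-1 + -11)(2) = -12 m
Net displacement = -6 m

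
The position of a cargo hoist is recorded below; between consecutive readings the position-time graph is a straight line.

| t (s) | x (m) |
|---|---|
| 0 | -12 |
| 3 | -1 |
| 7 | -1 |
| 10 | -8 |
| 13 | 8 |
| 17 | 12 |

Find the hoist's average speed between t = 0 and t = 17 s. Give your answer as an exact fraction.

Average speed = (total path length)/(elapsed time); on a piecewise-linear x-t graph the path length is Σ|Δx|.
0–3 s: |Δx| = |-1 − -12| = 11 m
3–7 s: |Δx| = |-1 − -1| = 0 m
7–10 s: |Δx| = |-8 − -1| = 7 m
10–13 s: |Δx| = |8 − -8| = 16 m
13–17 s: |Δx| = |12 − 8| = 4 m
Total path = 38 m; average speed = 38/17 = 38/17 m/s.

38/17 m/s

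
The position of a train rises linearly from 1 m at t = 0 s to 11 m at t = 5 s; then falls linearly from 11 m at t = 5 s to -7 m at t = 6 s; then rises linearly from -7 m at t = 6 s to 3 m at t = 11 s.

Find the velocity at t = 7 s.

Velocity is the slope of the x-t graph on 6–11 s: (3 − -7)/(11 − 6) = 2 m/s.

2 m/s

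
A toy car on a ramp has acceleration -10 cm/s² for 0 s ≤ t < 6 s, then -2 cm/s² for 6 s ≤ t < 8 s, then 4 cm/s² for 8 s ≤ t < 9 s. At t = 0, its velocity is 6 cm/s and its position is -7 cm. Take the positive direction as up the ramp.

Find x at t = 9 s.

On each constant-a segment, Δv = aΔt and Δx = v₀Δt + ½aΔt²; chain segment to segment.
0–6 s: v starts 6 cm/s; Δx = 6·6 + ½·-10·6² = -144 cm; v ends -54 cm/s.
6–8 s: v starts -54 cm/s; Δx = -54·2 + ½·-2·2² = -112 cm; v ends -58 cm/s.
8–9 s: v starts -58 cm/s; Δx = -58·1 + ½·4·1² = -56 cm; v ends -54 cm/s.
x(9) = -7 + Σ Δx = -319 cm.

-319 cm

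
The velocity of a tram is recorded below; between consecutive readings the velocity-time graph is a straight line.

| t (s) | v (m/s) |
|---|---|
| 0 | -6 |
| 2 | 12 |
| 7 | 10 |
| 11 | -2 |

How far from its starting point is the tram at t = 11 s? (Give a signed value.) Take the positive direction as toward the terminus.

Displacement is the signed area under the v-t curve.
0–2 s: ½(-6 + 12)(2) = 6 m
2–7 s: ½(12 + 10)(5) = 55 m
7–11 s: ½(10 + -2)(4) = 16 m
Net displacement = 77 m

77 m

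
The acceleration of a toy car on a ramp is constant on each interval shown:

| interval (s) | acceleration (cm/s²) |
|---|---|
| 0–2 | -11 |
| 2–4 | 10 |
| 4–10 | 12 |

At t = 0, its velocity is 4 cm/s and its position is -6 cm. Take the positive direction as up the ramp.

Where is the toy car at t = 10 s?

On each constant-a segment, Δv = aΔt and Δx = v₀Δt + ½aΔt²; chain segment to segment.
0–2 s: v starts 4 cm/s; Δx = 4·2 + ½·-11·2² = -14 cm; v ends -18 cm/s.
2–4 s: v starts -18 cm/s; Δx = -18·2 + ½·10·2² = -16 cm; v ends 2 cm/s.
4–10 s: v starts 2 cm/s; Δx = 2·6 + ½·12·6² = 228 cm; v ends 74 cm/s.
x(10) = -6 + Σ Δx = 192 cm.

192 cm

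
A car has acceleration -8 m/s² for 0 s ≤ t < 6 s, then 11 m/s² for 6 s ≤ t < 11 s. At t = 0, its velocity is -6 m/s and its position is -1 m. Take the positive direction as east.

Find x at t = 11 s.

On each constant-a segment, Δv = aΔt and Δx = v₀Δt + ½aΔt²; chain segment to segment.
0–6 s: v starts -6 m/s; Δx = -6·6 + ½·-8·6² = -180 m; v ends -54 m/s.
6–11 s: v starts -54 m/s; Δx = -54·5 + ½·11·5² = -132.5 m; v ends 1 m/s.
x(11) = -1 + Σ Δx = -313.5 m.

-313.5 m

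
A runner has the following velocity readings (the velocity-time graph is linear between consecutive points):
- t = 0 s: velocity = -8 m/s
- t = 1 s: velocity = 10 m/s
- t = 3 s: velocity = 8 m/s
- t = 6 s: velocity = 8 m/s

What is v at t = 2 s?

On 1–3 s the graph is linear from 10 to 8 m/s: v(2) = 10 + (8 − 10)·(2 − 1)/(3 − 1) = 9 m/s.

9 m/s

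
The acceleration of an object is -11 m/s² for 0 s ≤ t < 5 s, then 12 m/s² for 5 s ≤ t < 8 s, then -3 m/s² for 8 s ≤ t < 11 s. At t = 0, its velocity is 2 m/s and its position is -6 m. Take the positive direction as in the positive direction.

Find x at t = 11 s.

On each constant-a segment, Δv = aΔt and Δx = v₀Δt + ½aΔt²; chain segment to segment.
0–5 s: v starts 2 m/s; Δx = 2·5 + ½·-11·5² = -127.5 m; v ends -53 m/s.
5–8 s: v starts -53 m/s; Δx = -53·3 + ½·12·3² = -105 m; v ends -17 m/s.
8–11 s: v starts -17 m/s; Δx = -17·3 + ½·-3·3² = -64.5 m; v ends -26 m/s.
x(11) = -6 + Σ Δx = -303 m.

-303 m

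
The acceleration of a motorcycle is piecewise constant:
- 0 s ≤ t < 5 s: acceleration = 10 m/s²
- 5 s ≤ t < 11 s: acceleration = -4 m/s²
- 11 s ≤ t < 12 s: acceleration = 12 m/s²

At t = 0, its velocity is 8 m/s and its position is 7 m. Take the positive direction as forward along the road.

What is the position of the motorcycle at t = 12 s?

488 m

On each constant-a segment, Δv = aΔt and Δx = v₀Δt + ½aΔt²; chain segment to segment.
0–5 s: v starts 8 m/s; Δx = 8·5 + ½·10·5² = 165 m; v ends 58 m/s.
5–11 s: v starts 58 m/s; Δx = 58·6 + ½·-4·6² = 276 m; v ends 34 m/s.
11–12 s: v starts 34 m/s; Δx = 34·1 + ½·12·1² = 40 m; v ends 46 m/s.
x(12) = 7 + Σ Δx = 488 m.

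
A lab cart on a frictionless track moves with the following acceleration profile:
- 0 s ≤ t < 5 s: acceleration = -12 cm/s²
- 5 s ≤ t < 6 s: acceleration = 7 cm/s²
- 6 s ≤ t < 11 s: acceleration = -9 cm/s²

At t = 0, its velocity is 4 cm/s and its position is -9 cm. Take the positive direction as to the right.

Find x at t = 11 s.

-549 cm

On each constant-a segment, Δv = aΔt and Δx = v₀Δt + ½aΔt²; chain segment to segment.
0–5 s: v starts 4 cm/s; Δx = 4·5 + ½·-12·5² = -130 cm; v ends -56 cm/s.
5–6 s: v starts -56 cm/s; Δx = -56·1 + ½·7·1² = -52.5 cm; v ends -49 cm/s.
6–11 s: v starts -49 cm/s; Δx = -49·5 + ½·-9·5² = -357.5 cm; v ends -94 cm/s.
x(11) = -9 + Σ Δx = -549 cm.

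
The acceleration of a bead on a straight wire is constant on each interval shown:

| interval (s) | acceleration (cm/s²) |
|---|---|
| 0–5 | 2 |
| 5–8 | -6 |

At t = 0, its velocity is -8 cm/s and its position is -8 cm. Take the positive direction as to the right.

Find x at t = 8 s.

On each constant-a segment, Δv = aΔt and Δx = v₀Δt + ½aΔt²; chain segment to segment.
0–5 s: v starts -8 cm/s; Δx = -8·5 + ½·2·5² = -15 cm; v ends 2 cm/s.
5–8 s: v starts 2 cm/s; Δx = 2·3 + ½·-6·3² = -21 cm; v ends -16 cm/s.
x(8) = -8 + Σ Δx = -44 cm.

-44 cm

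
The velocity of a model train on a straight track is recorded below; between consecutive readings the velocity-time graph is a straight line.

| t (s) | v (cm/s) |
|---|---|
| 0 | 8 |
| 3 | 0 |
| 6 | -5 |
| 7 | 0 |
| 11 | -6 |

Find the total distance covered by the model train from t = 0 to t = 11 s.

34 cm

Distance (not displacement) is the total path length: add the absolute areas under v-t.
0–3 s: |½(8 + 0)(3)| = 12 cm
3–6 s: |½(0 + -5)(3)| = 7.5 cm
6–7 s: |½(-5 + 0)(1)| = 2.5 cm
7–11 s: |½(0 + -6)(4)| = 12 cm
Total distance = 34 cm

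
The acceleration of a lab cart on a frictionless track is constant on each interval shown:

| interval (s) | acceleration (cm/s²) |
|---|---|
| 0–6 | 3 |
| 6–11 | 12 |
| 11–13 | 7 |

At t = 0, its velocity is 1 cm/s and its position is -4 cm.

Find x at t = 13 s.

On each constant-a segment, Δv = aΔt and Δx = v₀Δt + ½aΔt²; chain segment to segment.
0–6 s: v starts 1 cm/s; Δx = 1·6 + ½·3·6² = 60 cm; v ends 19 cm/s.
6–11 s: v starts 19 cm/s; Δx = 19·5 + ½·12·5² = 245 cm; v ends 79 cm/s.
11–13 s: v starts 79 cm/s; Δx = 79·2 + ½·7·2² = 172 cm; v ends 93 cm/s.
x(13) = -4 + Σ Δx = 473 cm.

473 cm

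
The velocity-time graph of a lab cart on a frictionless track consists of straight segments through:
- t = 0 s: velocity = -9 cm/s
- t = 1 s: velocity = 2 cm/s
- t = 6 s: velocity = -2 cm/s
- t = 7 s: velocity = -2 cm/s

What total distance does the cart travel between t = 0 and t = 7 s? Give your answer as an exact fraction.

239/22 cm

Total distance travelled is ∫|v| dt — sum the magnitudes of each area piece.
0–1 s: v = 0 at t = 9/11 s; triangle areas 81/22 + 2/11 = 85/22 cm
1–6 s: v = 0 at t = 3.5 s; triangle areas 2.5 + 2.5 = 5 cm
6–7 s: |-2| × 1 = 2 cm
Total distance = 239/22 cm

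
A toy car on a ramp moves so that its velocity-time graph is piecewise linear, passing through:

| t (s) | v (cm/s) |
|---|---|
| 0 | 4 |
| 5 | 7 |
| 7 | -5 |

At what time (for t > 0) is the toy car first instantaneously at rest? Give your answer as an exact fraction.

v changes sign on 5–7 s (from 7 to -5); the graph is linear there, so v = 0 at t = 5 + (-7)·(7 − 5)/(-5 − 7) = 37/6 s.

t = 37/6 s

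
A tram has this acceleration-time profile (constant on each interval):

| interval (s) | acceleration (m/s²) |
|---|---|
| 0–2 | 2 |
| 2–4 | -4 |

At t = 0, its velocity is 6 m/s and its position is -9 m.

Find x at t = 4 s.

19 m

On each constant-a segment, Δv = aΔt and Δx = v₀Δt + ½aΔt²; chain segment to segment.
0–2 s: v starts 6 m/s; Δx = 6·2 + ½·2·2² = 16 m; v ends 10 m/s.
2–4 s: v starts 10 m/s; Δx = 10·2 + ½·-4·2² = 12 m; v ends 2 m/s.
x(4) = -9 + Σ Δx = 19 m.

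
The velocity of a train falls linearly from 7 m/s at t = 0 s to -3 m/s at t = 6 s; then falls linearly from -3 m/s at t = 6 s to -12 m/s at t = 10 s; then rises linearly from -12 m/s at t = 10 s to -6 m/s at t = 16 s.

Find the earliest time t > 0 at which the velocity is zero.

v changes sign on 0–6 s (from 7 to -3); the graph is linear there, so v = 0 at t = 0 + (-7)·(6 − 0)/(-3 − 7) = 4.2 s.

t = 4.2 s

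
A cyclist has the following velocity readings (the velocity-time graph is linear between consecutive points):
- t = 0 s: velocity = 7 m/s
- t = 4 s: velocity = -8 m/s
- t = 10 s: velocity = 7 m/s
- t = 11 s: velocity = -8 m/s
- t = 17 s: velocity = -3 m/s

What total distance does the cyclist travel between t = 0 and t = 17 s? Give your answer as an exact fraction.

Total distance travelled is ∫|v| dt — sum the magnitudes of each area piece.
0–4 s: v = 0 at t = 28/15 s; triangle areas 98/15 + 128/15 = 226/15 m
4–10 s: v = 0 at t = 7.2 s; triangle areas 12.8 + 9.8 = 22.6 m
10–11 s: v = 0 at t = 157/15 s; triangle areas 49/30 + 32/15 = 113/30 m
11–17 s: |½(-8 + -3)(6)| = 33 m
Total distance = 2233/30 m

2233/30 m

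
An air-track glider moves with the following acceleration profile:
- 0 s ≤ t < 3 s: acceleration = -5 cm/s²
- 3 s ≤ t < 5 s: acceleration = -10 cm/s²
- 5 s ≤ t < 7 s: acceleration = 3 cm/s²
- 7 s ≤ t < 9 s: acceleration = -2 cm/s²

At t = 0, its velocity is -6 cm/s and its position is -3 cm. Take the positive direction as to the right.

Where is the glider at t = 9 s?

-255.5 cm

On each constant-a segment, Δv = aΔt and Δx = v₀Δt + ½aΔt²; chain segment to segment.
0–3 s: v starts -6 cm/s; Δx = -6·3 + ½·-5·3² = -40.5 cm; v ends -21 cm/s.
3–5 s: v starts -21 cm/s; Δx = -21·2 + ½·-10·2² = -62 cm; v ends -41 cm/s.
5–7 s: v starts -41 cm/s; Δx = -41·2 + ½·3·2² = -76 cm; v ends -35 cm/s.
7–9 s: v starts -35 cm/s; Δx = -35·2 + ½·-2·2² = -74 cm; v ends -39 cm/s.
x(9) = -3 + Σ Δx = -255.5 cm.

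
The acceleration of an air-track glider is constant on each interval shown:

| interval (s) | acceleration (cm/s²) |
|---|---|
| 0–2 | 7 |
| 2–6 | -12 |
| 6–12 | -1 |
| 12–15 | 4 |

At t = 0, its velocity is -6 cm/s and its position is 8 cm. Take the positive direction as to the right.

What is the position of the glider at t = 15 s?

On each constant-a segment, Δv = aΔt and Δx = v₀Δt + ½aΔt²; chain segment to segment.
0–2 s: v starts -6 cm/s; Δx = -6·2 + ½·7·2² = 2 cm; v ends 8 cm/s.
2–6 s: v starts 8 cm/s; Δx = 8·4 + ½·-12·4² = -64 cm; v ends -40 cm/s.
6–12 s: v starts -40 cm/s; Δx = -40·6 + ½·-1·6² = -258 cm; v ends -46 cm/s.
12–15 s: v starts -46 cm/s; Δx = -46·3 + ½·4·3² = -120 cm; v ends -34 cm/s.
x(15) = 8 + Σ Δx = -432 cm.

-432 cm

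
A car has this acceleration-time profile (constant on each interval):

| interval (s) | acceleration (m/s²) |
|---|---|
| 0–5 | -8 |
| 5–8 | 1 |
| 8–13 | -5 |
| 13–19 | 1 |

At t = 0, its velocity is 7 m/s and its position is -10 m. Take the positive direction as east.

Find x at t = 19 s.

-694 m

On each constant-a segment, Δv = aΔt and Δx = v₀Δt + ½aΔt²; chain segment to segment.
0–5 s: v starts 7 m/s; Δx = 7·5 + ½·-8·5² = -65 m; v ends -33 m/s.
5–8 s: v starts -33 m/s; Δx = -33·3 + ½·1·3² = -94.5 m; v ends -30 m/s.
8–13 s: v starts -30 m/s; Δx = -30·5 + ½·-5·5² = -212.5 m; v ends -55 m/s.
13–19 s: v starts -55 m/s; Δx = -55·6 + ½·1·6² = -312 m; v ends -49 m/s.
x(19) = -10 + Σ Δx = -694 m.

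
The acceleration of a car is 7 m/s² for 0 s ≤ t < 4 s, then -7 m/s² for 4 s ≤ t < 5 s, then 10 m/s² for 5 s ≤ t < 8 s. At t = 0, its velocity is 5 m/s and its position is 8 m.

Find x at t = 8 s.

236.5 m

On each constant-a segment, Δv = aΔt and Δx = v₀Δt + ½aΔt²; chain segment to segment.
0–4 s: v starts 5 m/s; Δx = 5·4 + ½·7·4² = 76 m; v ends 33 m/s.
4–5 s: v starts 33 m/s; Δx = 33·1 + ½·-7·1² = 29.5 m; v ends 26 m/s.
5–8 s: v starts 26 m/s; Δx = 26·3 + ½·10·3² = 123 m; v ends 56 m/s.
x(8) = 8 + Σ Δx = 236.5 m.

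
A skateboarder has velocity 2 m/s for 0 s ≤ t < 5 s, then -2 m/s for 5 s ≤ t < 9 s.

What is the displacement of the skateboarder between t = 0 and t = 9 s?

2 m

Displacement is the signed area under the v-t curve.
0–5 s: 2 × 5 = 10 m
5–9 s: -2 × 4 = -8 m
Net displacement = 2 m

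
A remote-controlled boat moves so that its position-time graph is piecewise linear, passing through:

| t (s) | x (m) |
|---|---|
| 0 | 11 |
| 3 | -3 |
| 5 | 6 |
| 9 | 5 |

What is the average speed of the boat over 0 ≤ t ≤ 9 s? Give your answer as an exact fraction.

8/3 m/s

Average speed = (total path length)/(elapsed time); on a piecewise-linear x-t graph the path length is Σ|Δx|.
0–3 s: |Δx| = |-3 − 11| = 14 m
3–5 s: |Δx| = |6 − -3| = 9 m
5–9 s: |Δx| = |5 − 6| = 1 m
Total path = 24 m; average speed = 24/9 = 8/3 m/s.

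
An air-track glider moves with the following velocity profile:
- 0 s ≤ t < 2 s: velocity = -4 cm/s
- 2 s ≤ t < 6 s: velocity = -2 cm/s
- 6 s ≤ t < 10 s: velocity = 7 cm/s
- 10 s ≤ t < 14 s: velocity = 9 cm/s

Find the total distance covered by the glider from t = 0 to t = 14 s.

80 cm

Total distance travelled is ∫|v| dt — sum the magnitudes of each area piece.
0–2 s: |-4| × 2 = 8 cm
2–6 s: |-2| × 4 = 8 cm
6–10 s: |7| × 4 = 28 cm
10–14 s: |9| × 4 = 36 cm
Total distance = 80 cm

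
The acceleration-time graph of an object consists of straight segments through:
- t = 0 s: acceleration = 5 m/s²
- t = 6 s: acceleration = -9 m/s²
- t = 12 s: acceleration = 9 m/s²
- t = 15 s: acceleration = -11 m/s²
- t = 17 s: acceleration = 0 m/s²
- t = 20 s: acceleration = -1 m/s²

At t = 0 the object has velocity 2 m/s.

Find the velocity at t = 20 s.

-25.5 m/s

Δv equals the area under the a-t graph; then v = v₀ + Δv.
0–6 s: ½(5 + -9)(6) = -12 m/s
6–12 s: ½(-9 + 9)(6) = 0 m/s
12–15 s: ½(9 + -11)(3) = -3 m/s
15–17 s: ½(-11 + 0)(2) = -11 m/s
17–20 s: ½(0 + -1)(3) = -1.5 m/s
Δv = -27.5 m/s, so v(20) = 2 + (-27.5) = -25.5 m/s.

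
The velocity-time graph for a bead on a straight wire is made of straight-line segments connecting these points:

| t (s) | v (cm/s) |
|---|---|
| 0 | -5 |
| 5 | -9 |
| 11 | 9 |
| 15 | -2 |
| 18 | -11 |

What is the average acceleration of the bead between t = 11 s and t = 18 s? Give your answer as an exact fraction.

-20/7 cm/s²

Average acceleration = Δv/Δt = (-11 − 9)/(18 − 11) = -20/7 cm/s².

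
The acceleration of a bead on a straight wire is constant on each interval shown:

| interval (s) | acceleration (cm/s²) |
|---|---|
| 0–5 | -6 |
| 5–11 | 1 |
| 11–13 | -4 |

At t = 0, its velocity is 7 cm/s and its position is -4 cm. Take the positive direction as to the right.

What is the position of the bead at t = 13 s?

On each constant-a segment, Δv = aΔt and Δx = v₀Δt + ½aΔt²; chain segment to segment.
0–5 s: v starts 7 cm/s; Δx = 7·5 + ½·-6·5² = -40 cm; v ends -23 cm/s.
5–11 s: v starts -23 cm/s; Δx = -23·6 + ½·1·6² = -120 cm; v ends -17 cm/s.
11–13 s: v starts -17 cm/s; Δx = -17·2 + ½·-4·2² = -42 cm; v ends -25 cm/s.
x(13) = -4 + Σ Δx = -206 cm.

-206 cm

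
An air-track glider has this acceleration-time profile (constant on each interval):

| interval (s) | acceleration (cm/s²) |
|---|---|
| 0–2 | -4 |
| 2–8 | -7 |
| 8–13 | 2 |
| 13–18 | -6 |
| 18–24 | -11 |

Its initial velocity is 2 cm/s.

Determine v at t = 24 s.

-134 cm/s

Δv equals the area under the a-t graph; then v = v₀ + Δv.
0–2 s: -4 × 2 = -8 cm/s
2–8 s: -7 × 6 = -42 cm/s
8–13 s: 2 × 5 = 10 cm/s
13–18 s: -6 × 5 = -30 cm/s
18–24 s: -11 × 6 = -66 cm/s
Δv = -136 cm/s, so v(24) = 2 + (-136) = -134 cm/s.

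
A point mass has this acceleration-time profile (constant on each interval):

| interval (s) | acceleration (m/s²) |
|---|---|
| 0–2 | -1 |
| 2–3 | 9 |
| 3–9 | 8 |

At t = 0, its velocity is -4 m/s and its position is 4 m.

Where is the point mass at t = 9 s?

154.5 m

On each constant-a segment, Δv = aΔt and Δx = v₀Δt + ½aΔt²; chain segment to segment.
0–2 s: v starts -4 m/s; Δx = -4·2 + ½·-1·2² = -10 m; v ends -6 m/s.
2–3 s: v starts -6 m/s; Δx = -6·1 + ½·9·1² = -1.5 m; v ends 3 m/s.
3–9 s: v starts 3 m/s; Δx = 3·6 + ½·8·6² = 162 m; v ends 51 m/s.
x(9) = 4 + Σ Δx = 154.5 m.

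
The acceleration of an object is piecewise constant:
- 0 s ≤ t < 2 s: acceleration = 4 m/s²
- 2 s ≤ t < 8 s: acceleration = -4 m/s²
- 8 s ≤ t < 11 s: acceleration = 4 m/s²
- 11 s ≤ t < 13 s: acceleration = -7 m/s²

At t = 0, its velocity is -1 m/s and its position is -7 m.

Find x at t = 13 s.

On each constant-a segment, Δv = aΔt and Δx = v₀Δt + ½aΔt²; chain segment to segment.
0–2 s: v starts -1 m/s; Δx = -1·2 + ½·4·2² = 6 m; v ends 7 m/s.
2–8 s: v starts 7 m/s; Δx = 7·6 + ½·-4·6² = -30 m; v ends -17 m/s.
8–11 s: v starts -17 m/s; Δx = -17·3 + ½·4·3² = -33 m; v ends -5 m/s.
11–13 s: v starts -5 m/s; Δx = -5·2 + ½·-7·2² = -24 m; v ends -19 m/s.
x(13) = -7 + Σ Δx = -88 m.

-88 m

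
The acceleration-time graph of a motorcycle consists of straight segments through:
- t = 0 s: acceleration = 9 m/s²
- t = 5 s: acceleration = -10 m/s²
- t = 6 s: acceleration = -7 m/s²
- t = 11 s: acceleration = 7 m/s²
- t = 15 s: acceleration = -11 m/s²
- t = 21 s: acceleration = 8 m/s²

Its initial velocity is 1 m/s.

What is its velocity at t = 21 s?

Δv equals the area under the a-t graph; then v = v₀ + Δv.
0–5 s: ½(9 + -10)(5) = -2.5 m/s
5–6 s: ½(-10 + -7)(1) = -8.5 m/s
6–11 s: ½(-7 + 7)(5) = 0 m/s
11–15 s: ½(7 + -11)(4) = -8 m/s
15–21 s: ½(-11 + 8)(6) = -9 m/s
Δv = -28 m/s, so v(21) = 1 + (-28) = -27 m/s.

-27 m/s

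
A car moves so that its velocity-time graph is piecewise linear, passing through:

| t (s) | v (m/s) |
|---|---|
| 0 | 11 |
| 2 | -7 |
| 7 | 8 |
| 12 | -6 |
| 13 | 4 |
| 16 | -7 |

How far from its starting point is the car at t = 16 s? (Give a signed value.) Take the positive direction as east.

6 m

Displacement is the signed area under the v-t curve.
0–2 s: ½(11 + -7)(2) = 4 m
2–7 s: ½(-7 + 8)(5) = 2.5 m
7–12 s: ½(8 + -6)(5) = 5 m
12–13 s: ½(-6 + 4)(1) = -1 m
13–16 s: ½(4 + -7)(3) = -4.5 m
Net displacement = 6 m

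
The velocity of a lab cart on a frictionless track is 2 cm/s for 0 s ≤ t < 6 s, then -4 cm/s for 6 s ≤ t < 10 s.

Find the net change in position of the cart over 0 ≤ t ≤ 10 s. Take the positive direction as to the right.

-4 cm

Net displacement equals the area under the velocity-time graph (areas below the axis count negative).
0–6 s: 2 × 6 = 12 cm
6–10 s: -4 × 4 = -16 cm
Net displacement = -4 cm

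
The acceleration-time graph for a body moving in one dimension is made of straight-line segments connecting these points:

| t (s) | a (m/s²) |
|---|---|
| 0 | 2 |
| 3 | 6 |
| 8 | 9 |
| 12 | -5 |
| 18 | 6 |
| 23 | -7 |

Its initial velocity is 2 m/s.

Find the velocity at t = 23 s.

60 m/s

Δv equals the area under the a-t graph; then v = v₀ + Δv.
0–3 s: ½(2 + 6)(3) = 12 m/s
3–8 s: ½(6 + 9)(5) = 37.5 m/s
8–12 s: ½(9 + -5)(4) = 8 m/s
12–18 s: ½(-5 + 6)(6) = 3 m/s
18–23 s: ½(6 + -7)(5) = -2.5 m/s
Δv = 58 m/s, so v(23) = 2 + (58) = 60 m/s.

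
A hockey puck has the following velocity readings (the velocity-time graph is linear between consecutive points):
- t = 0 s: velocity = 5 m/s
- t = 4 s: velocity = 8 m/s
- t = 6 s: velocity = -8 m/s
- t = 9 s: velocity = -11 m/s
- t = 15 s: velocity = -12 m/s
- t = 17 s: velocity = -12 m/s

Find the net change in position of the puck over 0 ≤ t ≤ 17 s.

Displacement is the signed area under the v-t curve.
0–4 s: ½(5 + 8)(4) = 26 m
4–6 s: ½(8 + -8)(2) = 0 m
6–9 s: ½(-8 + -11)(3) = -28.5 m
9–15 s: ½(-11 + -12)(6) = -69 m
15–17 s: -12 × 2 = -24 m
Net displacement = -95.5 m

-95.5 m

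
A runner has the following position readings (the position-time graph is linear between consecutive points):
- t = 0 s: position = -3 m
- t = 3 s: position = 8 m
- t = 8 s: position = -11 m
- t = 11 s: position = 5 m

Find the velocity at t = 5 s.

-3.8 m/s

Velocity is the slope of the x-t graph on 3–8 s: (-11 − 8)/(8 − 3) = -3.8 m/s.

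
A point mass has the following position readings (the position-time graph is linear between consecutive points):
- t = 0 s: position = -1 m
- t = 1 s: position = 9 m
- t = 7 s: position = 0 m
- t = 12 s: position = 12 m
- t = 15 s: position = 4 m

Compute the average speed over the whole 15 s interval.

Average speed = (total path length)/(elapsed time); on a piecewise-linear x-t graph the path length is Σ|Δx|.
0–1 s: |Δx| = |9 − -1| = 10 m
1–7 s: |Δx| = |0 − 9| = 9 m
7–12 s: |Δx| = |12 − 0| = 12 m
12–15 s: |Δx| = |4 − 12| = 8 m
Total path = 39 m; average speed = 39/15 = 2.6 m/s.

2.6 m/s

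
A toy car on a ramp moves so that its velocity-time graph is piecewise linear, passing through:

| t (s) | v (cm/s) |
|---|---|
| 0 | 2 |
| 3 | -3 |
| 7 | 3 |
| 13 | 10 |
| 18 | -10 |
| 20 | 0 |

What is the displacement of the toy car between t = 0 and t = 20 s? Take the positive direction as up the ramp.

Net displacement equals the area under the velocity-time graph (areas below the axis count negative).
0–3 s: ½(2 + -3)(3) = -1.5 cm
3–7 s: ½(-3 + 3)(4) = 0 cm
7–13 s: ½(3 + 10)(6) = 39 cm
13–18 s: ½(10 + -10)(5) = 0 cm
18–20 s: ½(-10 + 0)(2) = -10 cm
Net displacement = 27.5 cm

27.5 cm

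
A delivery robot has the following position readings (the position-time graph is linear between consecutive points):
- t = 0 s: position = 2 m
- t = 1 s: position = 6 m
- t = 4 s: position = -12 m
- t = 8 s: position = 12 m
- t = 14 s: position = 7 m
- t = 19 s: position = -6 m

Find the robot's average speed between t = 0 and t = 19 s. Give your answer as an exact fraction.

Average speed = (total path length)/(elapsed time); on a piecewise-linear x-t graph the path length is Σ|Δx|.
0–1 s: |Δx| = |6 − 2| = 4 m
1–4 s: |Δx| = |-12 − 6| = 18 m
4–8 s: |Δx| = |12 − -12| = 24 m
8–14 s: |Δx| = |7 − 12| = 5 m
14–19 s: |Δx| = |-6 − 7| = 13 m
Total path = 64 m; average speed = 64/19 = 64/19 m/s.

64/19 m/s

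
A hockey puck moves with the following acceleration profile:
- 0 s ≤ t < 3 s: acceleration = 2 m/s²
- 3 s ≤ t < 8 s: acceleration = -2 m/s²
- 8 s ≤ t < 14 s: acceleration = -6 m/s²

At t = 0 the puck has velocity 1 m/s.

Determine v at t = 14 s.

Δv equals the area under the a-t graph; then v = v₀ + Δv.
0–3 s: 2 × 3 = 6 m/s
3–8 s: -2 × 5 = -10 m/s
8–14 s: -6 × 6 = -36 m/s
Δv = -40 m/s, so v(14) = 1 + (-40) = -39 m/s.

-39 m/s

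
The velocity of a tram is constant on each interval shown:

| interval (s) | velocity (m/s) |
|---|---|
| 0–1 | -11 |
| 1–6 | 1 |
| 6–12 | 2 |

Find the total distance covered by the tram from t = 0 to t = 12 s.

Total distance travelled is ∫|v| dt — sum the magnitudes of each area piece.
0–1 s: |-11| × 1 = 11 m
1–6 s: |1| × 5 = 5 m
6–12 s: |2| × 6 = 12 m
Total distance = 28 m

28 m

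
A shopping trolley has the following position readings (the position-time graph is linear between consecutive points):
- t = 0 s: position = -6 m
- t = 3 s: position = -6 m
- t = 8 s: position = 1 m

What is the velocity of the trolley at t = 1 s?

0 m/s

Velocity is the slope of the x-t graph on 0–3 s: (-6 − -6)/(3 − 0) = 0 m/s.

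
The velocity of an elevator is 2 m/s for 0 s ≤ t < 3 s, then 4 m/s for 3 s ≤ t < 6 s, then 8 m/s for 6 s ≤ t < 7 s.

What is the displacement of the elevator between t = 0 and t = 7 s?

Net displacement equals the area under the velocity-time graph (areas below the axis count negative).
0–3 s: 2 × 3 = 6 m
3–6 s: 4 × 3 = 12 m
6–7 s: 8 × 1 = 8 m
Net displacement = 26 m

26 m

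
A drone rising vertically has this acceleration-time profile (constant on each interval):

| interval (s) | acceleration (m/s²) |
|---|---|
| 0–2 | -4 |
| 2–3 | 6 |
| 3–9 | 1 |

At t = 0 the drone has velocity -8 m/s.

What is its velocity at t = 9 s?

Δv equals the area under the a-t graph; then v = v₀ + Δv.
0–2 s: -4 × 2 = -8 m/s
2–3 s: 6 × 1 = 6 m/s
3–9 s: 1 × 6 = 6 m/s
Δv = 4 m/s, so v(9) = -8 + (4) = -4 m/s.

-4 m/s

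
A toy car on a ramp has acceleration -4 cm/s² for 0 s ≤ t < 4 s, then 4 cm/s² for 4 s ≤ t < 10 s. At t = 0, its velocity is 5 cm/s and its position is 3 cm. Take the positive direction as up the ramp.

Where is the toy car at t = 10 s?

-3 cm

On each constant-a segment, Δv = aΔt and Δx = v₀Δt + ½aΔt²; chain segment to segment.
0–4 s: v starts 5 cm/s; Δx = 5·4 + ½·-4·4² = -12 cm; v ends -11 cm/s.
4–10 s: v starts -11 cm/s; Δx = -11·6 + ½·4·6² = 6 cm; v ends 13 cm/s.
x(10) = 3 + Σ Δx = -3 cm.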